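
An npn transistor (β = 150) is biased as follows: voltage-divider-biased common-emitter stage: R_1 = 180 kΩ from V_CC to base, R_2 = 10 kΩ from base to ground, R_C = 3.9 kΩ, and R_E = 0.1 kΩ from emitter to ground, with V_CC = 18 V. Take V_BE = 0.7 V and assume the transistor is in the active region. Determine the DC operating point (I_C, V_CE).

Thevenize the base divider: V_Th = V_CC·R_2/(R_1+R_2) = 18×10/190 = 0.947 V, R_Th = R_1‖R_2 = 9.47 kΩ.
Base-emitter loop: V_Th = I_B·R_Th + V_BE + (β+1)I_B·R_E, so I_B = (0.947 − 0.7) / (9.47 + 151×0.1) = 0.0101 mA.
I_C = β·I_B = 150×0.0101 = 1.51 mA, and I_E = (β+1)I_B = 1.52 mA.
V_CE = V_CC − I_C·R_C − I_E·R_E = 18 − 1.51×3.9 − 1.52×0.1 = 12 V.
V_CE = 12 V > 0.2 V confirms active-region operation.

I_C ≈ 1.5 mA, V_CE ≈ 12 V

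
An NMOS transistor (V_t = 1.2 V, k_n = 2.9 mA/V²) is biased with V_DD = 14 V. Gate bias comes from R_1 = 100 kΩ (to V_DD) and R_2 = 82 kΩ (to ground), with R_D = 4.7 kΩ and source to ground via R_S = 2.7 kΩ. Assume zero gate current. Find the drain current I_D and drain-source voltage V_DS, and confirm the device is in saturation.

V_G = V_DD·R_2/(R_1+R_2) = 14×82/182 = 6.31 V.
Assume saturation: I_D = (k_n/2)(V_GS − V_t)² with V_GS = V_G − I_D·R_S = 6.31 − 2.7·I_D.
Substituting gives 10.6·I_D² − 41·I_D + 37.8 = 0, with roots I_D = 1.51 or 2.36 mA.
The root I_D = 2.36 mA gives V_GS = -0.077 V ≤ V_t, so take I_D = 1.51 mA.
Then V_GS = 2.22 V and V_DS = V_DD − I_D(R_D+R_S) = 14 − 1.51×7.4 = 2.8 V.
Saturation requires V_DS ≥ V_GS − V_t = 1.02 V; 2.8 ≥ 1.02 ✓.

I_D ≈ 1.5 mA, V_DS ≈ 2.8 V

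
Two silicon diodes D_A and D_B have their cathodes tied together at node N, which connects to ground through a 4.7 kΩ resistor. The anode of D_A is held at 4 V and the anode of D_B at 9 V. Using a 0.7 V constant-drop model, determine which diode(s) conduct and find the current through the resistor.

Assume both conduct. Then node N would need to be at both 4−0.7 = 3.3 V and 9−0.7 = 8.3 V, which is impossible.
Assume only D_B conducts: V_N = 9 − 0.7 = 8.3 V, so I_R = 8.3/4.7 = 1.77 mA.
Check D_A: its anode-to-cathode voltage is 4 − 8.3 = -4.3 V < 0.7 V, so it is off. The assumption is consistent.

Only D_B conducts; I_R ≈ 1.8 mA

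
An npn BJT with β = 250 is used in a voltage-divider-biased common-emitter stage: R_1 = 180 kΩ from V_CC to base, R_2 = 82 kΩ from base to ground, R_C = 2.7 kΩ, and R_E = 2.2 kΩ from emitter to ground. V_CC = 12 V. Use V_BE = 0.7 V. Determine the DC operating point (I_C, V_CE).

I_C ≈ 1.3 mA, V_CE ≈ 5.8 V

Thevenize the base divider: V_Th = V_CC·R_2/(R_1+R_2) = 12×82/262 = 3.76 V, R_Th = R_1‖R_2 = 56.3 kΩ.
Base-emitter loop: V_Th = I_B·R_Th + V_BE + (β+1)I_B·R_E, so I_B = (3.76 − 0.7) / (56.3 + 251×2.2) = 0.00502 mA.
I_C = β·I_B = 250×0.00502 = 1.26 mA, and I_E = (β+1)I_B = 1.26 mA.
V_CE = V_CC − I_C·R_C − I_E·R_E = 12 − 1.26×2.7 − 1.26×2.2 = 5.84 V.
V_CE = 5.84 V > 0.2 V confirms active-region operation.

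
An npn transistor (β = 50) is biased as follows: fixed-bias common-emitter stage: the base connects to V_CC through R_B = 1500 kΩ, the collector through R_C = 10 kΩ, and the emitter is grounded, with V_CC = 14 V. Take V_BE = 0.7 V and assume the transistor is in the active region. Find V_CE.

Base loop: V_CC = I_B·R_B + V_BE, so I_B = (14 − 0.7)/1500 kΩ = 0.00887 mA.
In the active region I_C = β·I_B = 50 × 0.00887 = 0.443 mA.
Collector loop: V_CE = V_CC − I_C·R_C = 14 − 0.443×10 = 9.57 V.
Since V_CE = 9.57 V > V_CE(sat) ≈ 0.2 V, the transistor is in the active region as assumed.

V_CE ≈ 9.6 V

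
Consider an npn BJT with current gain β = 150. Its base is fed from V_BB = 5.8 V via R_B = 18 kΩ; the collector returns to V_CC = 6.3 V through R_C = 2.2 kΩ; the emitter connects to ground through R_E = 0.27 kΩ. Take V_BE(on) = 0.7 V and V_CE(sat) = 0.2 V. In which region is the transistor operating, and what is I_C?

Assume active: I_B = (5.8 − 0.7)/(18 + 151×0.27) = 0.0868 mA, I_C = β·I_B = 13 mA.
Then V_CE = 6.3 − 13×2.2 − 13.1×0.27 = -25.9 V < 0.2 V — the active assumption fails.
Re-solve with V_CE = 0.2 V. KCL at the emitter: V_E/R_E = (V_BB−0.7−V_E)/R_B + (V_CC−0.2−V_E)/R_C, giving V_E = 0.725 V.
I_C = (V_CC − 0.2 − V_E)/R_C = (6.1 − 0.725)/2.2 = 2.44 mA.
Check: I_B = (5.1 − 0.725)/18 = 0.243 mA, and β·I_B = 36.5 mA > I_C, confirming saturation.

saturation; I_C ≈ 2.4 mA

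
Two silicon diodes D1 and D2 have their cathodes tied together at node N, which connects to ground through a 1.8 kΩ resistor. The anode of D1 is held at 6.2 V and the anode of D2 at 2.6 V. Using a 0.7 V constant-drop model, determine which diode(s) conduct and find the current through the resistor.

Only D1 conducts; I_R ≈ 3.1 mA

Assume both conduct. Then node N would need to be at both 6.2−0.7 = 5.5 V and 2.6−0.7 = 1.9 V, which is impossible.
Assume only D1 conducts: V_N = 6.2 − 0.7 = 5.5 V, so I_R = 5.5/1.8 = 3.06 mA.
Check D2: its anode-to-cathode voltage is 2.6 − 5.5 = -2.9 V < 0.7 V, so it is off. The assumption is consistent.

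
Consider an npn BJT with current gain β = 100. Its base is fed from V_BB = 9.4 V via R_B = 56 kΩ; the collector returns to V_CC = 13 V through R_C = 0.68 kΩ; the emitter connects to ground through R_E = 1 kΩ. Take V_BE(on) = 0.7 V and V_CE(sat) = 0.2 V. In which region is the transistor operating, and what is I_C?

Assume active. Base-emitter loop: I_B = (V_BB − V_BE)/(R_B + (β+1)R_E) = (9.4 − 0.7)/(56 + 101×1) = 0.0554 mA.
I_C = β·I_B = 100×0.0554 = 5.54 mA.
V_CE = V_CC − I_C·R_C − I_E·R_E = 13 − 5.54×0.68 − 5.6×1 = 3.64 V > V_CE(sat), so the active-region assumption holds.

active; I_C ≈ 5.5 mA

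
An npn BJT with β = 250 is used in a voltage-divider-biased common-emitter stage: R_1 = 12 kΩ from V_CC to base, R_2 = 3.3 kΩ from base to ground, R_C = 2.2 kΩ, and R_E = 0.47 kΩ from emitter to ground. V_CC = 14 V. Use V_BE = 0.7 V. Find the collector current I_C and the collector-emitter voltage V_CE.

Thevenize the base divider: V_Th = V_CC·R_2/(R_1+R_2) = 14×3.3/15.3 = 3.02 V, R_Th = R_1‖R_2 = 2.59 kΩ.
Base-emitter loop: V_Th = I_B·R_Th + V_BE + (β+1)I_B·R_E, so I_B = (3.02 − 0.7) / (2.59 + 251×0.47) = 0.0192 mA.
I_C = β·I_B = 250×0.0192 = 4.81 mA, and I_E = (β+1)I_B = 4.83 mA.
V_CE = V_CC − I_C·R_C − I_E·R_E = 14 − 4.81×2.2 − 4.83×0.47 = 1.15 V.
V_CE = 1.15 V > 0.2 V confirms active-region operation.

I_C ≈ 4.8 mA, V_CE ≈ 1.1 V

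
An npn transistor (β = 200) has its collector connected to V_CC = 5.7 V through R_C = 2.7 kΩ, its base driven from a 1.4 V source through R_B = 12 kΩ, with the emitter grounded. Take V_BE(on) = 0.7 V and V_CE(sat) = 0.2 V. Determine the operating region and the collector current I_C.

Assume active: I_B = (1.4 − 0.7)/12 = 0.0583 mA, giving I_C = β·I_B = 11.7 mA.
But then V_CE = 5.7 − 11.7×2.7 = -25.8 V < V_CE(sat) = 0.2 V — impossible in the active region.
So the transistor is saturated. With V_CE = 0.2 V, I_C = (V_CC − 0.2)/R_C = 5.5/2.7 = 2.04 mA.
Check: β·I_B = 11.7 mA > I_C = 2.04 mA, confirming saturation.

saturation; I_C ≈ 2 mA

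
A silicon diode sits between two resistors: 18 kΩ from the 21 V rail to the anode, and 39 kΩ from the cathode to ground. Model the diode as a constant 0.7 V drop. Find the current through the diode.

I ≈ 0.36 mA

The two resistors are in series with the diode, so KVL gives 21 = I·18 + 0.7 + I·39.
I = (21 − 0.7) / (18 + 39) kΩ = 20.3 / 57 = 0.356 mA.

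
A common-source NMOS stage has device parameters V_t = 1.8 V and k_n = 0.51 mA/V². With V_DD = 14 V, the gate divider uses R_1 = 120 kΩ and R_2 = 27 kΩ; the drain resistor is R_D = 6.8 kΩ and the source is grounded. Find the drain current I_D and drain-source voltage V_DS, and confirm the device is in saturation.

I_D ≈ 0.15 mA, V_DS ≈ 13 V

V_G = V_DD·R_2/(R_1+R_2) = 14×27/147 = 2.57 V. With the source grounded, V_GS = V_G = 2.57 V.
Assume saturation: I_D = (k_n/2)(V_GS − V_t)² = (0.51/2)×(2.57 − 1.8)² = 0.255×0.771² = 0.152 mA.
V_DS = V_DD − I_D·R_D = 14 − 0.152×6.8 = 13 V.
Saturation requires V_DS ≥ V_GS − V_t = 0.771 V; 13 ≥ 0.771 ✓.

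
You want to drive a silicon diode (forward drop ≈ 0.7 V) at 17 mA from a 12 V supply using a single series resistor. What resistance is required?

R ≈ 0.66 kΩ

The resistor drops V_S − V_D = 12 − 0.7 = 11.3 V at 17 mA.
R = 11.3 V / 17 mA = 0.665 kΩ.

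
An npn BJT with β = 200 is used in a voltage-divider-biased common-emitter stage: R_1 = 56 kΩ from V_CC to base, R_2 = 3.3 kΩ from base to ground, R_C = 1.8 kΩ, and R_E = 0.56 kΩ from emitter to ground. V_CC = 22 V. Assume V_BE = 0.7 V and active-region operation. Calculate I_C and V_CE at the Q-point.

I_C ≈ 0.91 mA, V_CE ≈ 20 V

Thevenize the base divider: V_Th = V_CC·R_2/(R_1+R_2) = 22×3.3/59.3 = 1.22 V, R_Th = R_1‖R_2 = 3.12 kΩ.
Base-emitter loop: V_Th = I_B·R_Th + V_BE + (β+1)I_B·R_E, so I_B = (1.22 − 0.7) / (3.12 + 201×0.56) = 0.00453 mA.
I_C = β·I_B = 200×0.00453 = 0.906 mA, and I_E = (β+1)I_B = 0.911 mA.
V_CE = V_CC − I_C·R_C − I_E·R_E = 22 − 0.906×1.8 − 0.911×0.56 = 19.9 V.
V_CE = 19.9 V > 0.2 V confirms active-region operation.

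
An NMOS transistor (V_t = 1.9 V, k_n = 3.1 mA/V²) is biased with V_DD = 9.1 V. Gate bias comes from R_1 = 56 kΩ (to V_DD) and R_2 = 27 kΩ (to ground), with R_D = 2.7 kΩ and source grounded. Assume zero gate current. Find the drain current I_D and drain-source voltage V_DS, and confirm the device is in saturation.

I_D ≈ 1.7 mA, V_DS ≈ 4.4 V

V_G = V_DD·R_2/(R_1+R_2) = 9.1×27/83 = 2.96 V. With the source grounded, V_GS = V_G = 2.96 V.
Assume saturation: I_D = (k_n/2)(V_GS − V_t)² = (3.1/2)×(2.96 − 1.9)² = 1.55×1.06² = 1.74 mA.
V_DS = V_DD − I_D·R_D = 9.1 − 1.74×2.7 = 4.4 V.
Saturation requires V_DS ≥ V_GS − V_t = 1.06 V; 4.4 ≥ 1.06 ✓.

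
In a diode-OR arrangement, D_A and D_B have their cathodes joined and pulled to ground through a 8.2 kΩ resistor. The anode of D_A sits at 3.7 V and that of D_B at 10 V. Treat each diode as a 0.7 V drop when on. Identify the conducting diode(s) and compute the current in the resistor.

Only D_B conducts; I_R ≈ 1.1 mA

Assume both conduct. Then node N would need to be at both 3.7−0.7 = 3 V and 10−0.7 = 9.3 V, which is impossible.
Assume only D_B conducts: V_N = 10 − 0.7 = 9.3 V, so I_R = 9.3/8.2 = 1.13 mA.
Check D_A: its anode-to-cathode voltage is 3.7 − 9.3 = -5.6 V < 0.7 V, so it is off. The assumption is consistent.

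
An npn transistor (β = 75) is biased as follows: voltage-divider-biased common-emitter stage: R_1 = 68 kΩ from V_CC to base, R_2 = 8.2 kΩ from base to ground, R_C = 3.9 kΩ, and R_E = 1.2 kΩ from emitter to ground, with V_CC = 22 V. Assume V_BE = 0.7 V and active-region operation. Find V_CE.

Thevenize the base divider: V_Th = V_CC·R_2/(R_1+R_2) = 22×8.2/76.2 = 2.37 V, R_Th = R_1‖R_2 = 7.32 kΩ.
Base-emitter loop: V_Th = I_B·R_Th + V_BE + (β+1)I_B·R_E, so I_B = (2.37 − 0.7) / (7.32 + 76×1.2) = 0.0169 mA.
I_C = β·I_B = 75×0.0169 = 1.27 mA, and I_E = (β+1)I_B = 1.29 mA.
V_CE = V_CC − I_C·R_C − I_E·R_E = 22 − 1.27×3.9 − 1.29×1.2 = 15.5 V.
V_CE = 15.5 V > 0.2 V confirms active-region operation.

V_CE ≈ 16 V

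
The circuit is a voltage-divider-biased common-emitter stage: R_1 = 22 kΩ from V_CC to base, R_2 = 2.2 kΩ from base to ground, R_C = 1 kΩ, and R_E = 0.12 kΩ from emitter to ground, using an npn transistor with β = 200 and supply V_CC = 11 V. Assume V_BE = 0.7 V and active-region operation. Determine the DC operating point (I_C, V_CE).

I_C ≈ 2.3 mA, V_CE ≈ 8.4 V

Thevenize the base divider: V_Th = V_CC·R_2/(R_1+R_2) = 11×2.2/24.2 = 1 V, R_Th = R_1‖R_2 = 2 kΩ.
Base-emitter loop: V_Th = I_B·R_Th + V_BE + (β+1)I_B·R_E, so I_B = (1 − 0.7) / (2 + 201×0.12) = 0.0115 mA.
I_C = β·I_B = 200×0.0115 = 2.3 mA, and I_E = (β+1)I_B = 2.31 mA.
V_CE = V_CC − I_C·R_C − I_E·R_E = 11 − 2.3×1 − 2.31×0.12 = 8.43 V.
V_CE = 8.43 V > 0.2 V confirms active-region operation.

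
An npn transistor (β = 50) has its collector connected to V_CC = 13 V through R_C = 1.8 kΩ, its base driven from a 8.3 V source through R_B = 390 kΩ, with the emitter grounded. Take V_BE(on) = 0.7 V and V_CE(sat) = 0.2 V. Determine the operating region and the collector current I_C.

active; I_C ≈ 0.97 mA

Assume active. Base-emitter loop: I_B = (V_BB − V_BE)/R_B = (8.3 − 0.7)/390 = 0.0195 mA.
I_C = β·I_B = 50×0.0195 = 0.974 mA.
V_CE = V_CC − I_C·R_C = 13 − 0.974×1.8 = 11.2 V > V_CE(sat), so the active-region assumption holds.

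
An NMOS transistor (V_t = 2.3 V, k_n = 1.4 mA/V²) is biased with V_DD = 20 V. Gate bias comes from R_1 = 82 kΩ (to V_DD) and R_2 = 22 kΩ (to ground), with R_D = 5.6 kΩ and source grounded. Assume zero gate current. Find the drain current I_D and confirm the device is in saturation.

I_D ≈ 2.6 mA

V_G = V_DD·R_2/(R_1+R_2) = 20×22/104 = 4.23 V. With the source grounded, V_GS = V_G = 4.23 V.
Assume saturation: I_D = (k_n/2)(V_GS − V_t)² = (1.4/2)×(4.23 − 2.3)² = 0.7×1.93² = 2.61 mA.
V_DS = V_DD − I_D·R_D = 20 − 2.61×5.6 = 5.39 V.
Saturation requires V_DS ≥ V_GS − V_t = 1.93 V; 5.39 ≥ 1.93 ✓.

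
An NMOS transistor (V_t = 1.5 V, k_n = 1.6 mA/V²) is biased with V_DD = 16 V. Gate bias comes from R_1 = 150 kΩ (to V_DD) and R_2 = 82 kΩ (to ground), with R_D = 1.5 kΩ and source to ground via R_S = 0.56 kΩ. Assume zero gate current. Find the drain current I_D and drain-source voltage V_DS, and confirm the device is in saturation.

V_G = V_DD·R_2/(R_1+R_2) = 16×82/232 = 5.66 V.
Assume saturation: I_D = (k_n/2)(V_GS − V_t)² with V_GS = V_G − I_D·R_S = 5.66 − 0.56·I_D.
Substituting gives 0.251·I_D² − 4.72·I_D + 13.8 = 0, with roots I_D = 3.62 or 15.2 mA.
The root I_D = 15.2 mA gives V_GS = -2.86 V ≤ V_t, so take I_D = 3.62 mA.
Then V_GS = 3.63 V and V_DS = V_DD − I_D(R_D+R_S) = 16 − 3.62×2.06 = 8.54 V.
Saturation requires V_DS ≥ V_GS − V_t = 2.13 V; 8.54 ≥ 2.13 ✓.

I_D ≈ 3.6 mA, V_DS ≈ 8.5 V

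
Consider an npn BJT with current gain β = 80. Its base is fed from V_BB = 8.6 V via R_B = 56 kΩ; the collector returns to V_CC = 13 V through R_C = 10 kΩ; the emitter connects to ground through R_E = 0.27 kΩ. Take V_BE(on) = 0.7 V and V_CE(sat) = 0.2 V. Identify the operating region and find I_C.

saturation; I_C ≈ 1.2 mA

Assume active: I_B = (8.6 − 0.7)/(56 + 81×0.27) = 0.101 mA, I_C = β·I_B = 8.12 mA.
Then V_CE = 13 − 8.12×10 − 8.22×0.27 = -70.4 V < 0.2 V — the active assumption fails.
Re-solve with V_CE = 0.2 V. KCL at the emitter: V_E/R_E = (V_BB−0.7−V_E)/R_B + (V_CC−0.2−V_E)/R_C, giving V_E = 0.372 V.
I_C = (V_CC − 0.2 − V_E)/R_C = (12.8 − 0.372)/10 = 1.24 mA.
Check: I_B = (7.9 − 0.372)/56 = 0.134 mA, and β·I_B = 10.8 mA > I_C, confirming saturation.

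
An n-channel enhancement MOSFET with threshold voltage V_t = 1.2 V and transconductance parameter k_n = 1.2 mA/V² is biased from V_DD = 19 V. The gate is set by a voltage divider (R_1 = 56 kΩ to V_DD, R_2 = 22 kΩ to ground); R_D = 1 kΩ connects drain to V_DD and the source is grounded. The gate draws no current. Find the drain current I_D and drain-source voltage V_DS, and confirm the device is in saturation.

I_D ≈ 10 mA, V_DS ≈ 8.6 V

V_G = V_DD·R_2/(R_1+R_2) = 19×22/78 = 5.36 V. With the source grounded, V_GS = V_G = 5.36 V.
Assume saturation: I_D = (k_n/2)(V_GS − V_t)² = (1.2/2)×(5.36 − 1.2)² = 0.6×4.16² = 10.4 mA.
V_DS = V_DD − I_D·R_D = 19 − 10.4×1 = 8.62 V.
Saturation requires V_DS ≥ V_GS − V_t = 4.16 V; 8.62 ≥ 4.16 ✓.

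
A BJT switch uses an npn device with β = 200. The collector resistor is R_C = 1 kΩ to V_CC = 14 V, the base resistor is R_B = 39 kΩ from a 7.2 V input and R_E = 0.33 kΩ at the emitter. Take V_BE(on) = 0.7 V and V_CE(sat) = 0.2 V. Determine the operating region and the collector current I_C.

Assume active: I_B = (7.2 − 0.7)/(39 + 201×0.33) = 0.0617 mA, I_C = β·I_B = 12.3 mA.
Then V_CE = 14 − 12.3×1 − 12.4×0.33 = -2.44 V < 0.2 V — the active assumption fails.
Re-solve with V_CE = 0.2 V. KCL at the emitter: V_E/R_E = (V_BB−0.7−V_E)/R_B + (V_CC−0.2−V_E)/R_C, giving V_E = 3.44 V.
I_C = (V_CC − 0.2 − V_E)/R_C = (13.8 − 3.44)/1 = 10.4 mA.
Check: I_B = (6.5 − 3.44)/39 = 0.0784 mA, and β·I_B = 15.7 mA > I_C, confirming saturation.

saturation; I_C ≈ 10 mA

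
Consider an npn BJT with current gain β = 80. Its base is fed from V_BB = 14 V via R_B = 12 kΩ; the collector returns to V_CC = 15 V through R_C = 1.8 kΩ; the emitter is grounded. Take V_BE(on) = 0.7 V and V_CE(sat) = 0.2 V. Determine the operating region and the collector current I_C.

saturation; I_C ≈ 8.2 mA

Assume active: I_B = (14 − 0.7)/12 = 1.11 mA, giving I_C = β·I_B = 88.7 mA.
But then V_CE = 15 − 88.7×1.8 = -145 V < V_CE(sat) = 0.2 V — impossible in the active region.
So the transistor is saturated. With V_CE = 0.2 V, I_C = (V_CC − 0.2)/R_C = 14.8/1.8 = 8.22 mA.
Check: β·I_B = 88.7 mA > I_C = 8.22 mA, confirming saturation.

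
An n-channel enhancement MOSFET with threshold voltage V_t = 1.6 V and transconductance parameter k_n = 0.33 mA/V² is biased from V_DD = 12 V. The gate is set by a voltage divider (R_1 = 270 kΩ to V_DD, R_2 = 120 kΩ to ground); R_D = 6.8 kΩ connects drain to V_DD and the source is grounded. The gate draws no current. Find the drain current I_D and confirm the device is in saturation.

V_G = V_DD·R_2/(R_1+R_2) = 12×120/390 = 3.69 V. With the source grounded, V_GS = V_G = 3.69 V.
Assume saturation: I_D = (k_n/2)(V_GS − V_t)² = (0.33/2)×(3.69 − 1.6)² = 0.165×2.09² = 0.722 mA.
V_DS = V_DD − I_D·R_D = 12 − 0.722×6.8 = 7.09 V.
Saturation requires V_DS ≥ V_GS − V_t = 2.09 V; 7.09 ≥ 2.09 ✓.

I_D ≈ 0.72 mA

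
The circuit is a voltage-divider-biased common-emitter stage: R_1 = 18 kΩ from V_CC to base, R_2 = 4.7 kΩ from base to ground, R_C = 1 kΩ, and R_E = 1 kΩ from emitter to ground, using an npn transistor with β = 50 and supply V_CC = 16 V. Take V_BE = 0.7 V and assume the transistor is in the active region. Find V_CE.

V_CE ≈ 11 V

Thevenize the base divider: V_Th = V_CC·R_2/(R_1+R_2) = 16×4.7/22.7 = 3.31 V, R_Th = R_1‖R_2 = 3.73 kΩ.
Base-emitter loop: V_Th = I_B·R_Th + V_BE + (β+1)I_B·R_E, so I_B = (3.31 − 0.7) / (3.73 + 51×1) = 0.0477 mA.
I_C = β·I_B = 50×0.0477 = 2.39 mA, and I_E = (β+1)I_B = 2.43 mA.
V_CE = V_CC − I_C·R_C − I_E·R_E = 16 − 2.39×1 − 2.43×1 = 11.2 V.
V_CE = 11.2 V > 0.2 V confirms active-region operation.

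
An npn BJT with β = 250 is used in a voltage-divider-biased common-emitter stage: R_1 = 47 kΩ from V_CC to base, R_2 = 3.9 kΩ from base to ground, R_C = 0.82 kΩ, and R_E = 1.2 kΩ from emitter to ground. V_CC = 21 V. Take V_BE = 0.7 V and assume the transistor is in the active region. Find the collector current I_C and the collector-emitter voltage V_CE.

Thevenize the base divider: V_Th = V_CC·R_2/(R_1+R_2) = 21×3.9/50.9 = 1.61 V, R_Th = R_1‖R_2 = 3.6 kΩ.
Base-emitter loop: V_Th = I_B·R_Th + V_BE + (β+1)I_B·R_E, so I_B = (1.61 − 0.7) / (3.6 + 251×1.2) = 0.00298 mA.
I_C = β·I_B = 250×0.00298 = 0.746 mA, and I_E = (β+1)I_B = 0.749 mA.
V_CE = V_CC − I_C·R_C − I_E·R_E = 21 − 0.746×0.82 − 0.749×1.2 = 19.5 V.
V_CE = 19.5 V > 0.2 V confirms active-region operation.

I_C ≈ 0.75 mA, V_CE ≈ 19 V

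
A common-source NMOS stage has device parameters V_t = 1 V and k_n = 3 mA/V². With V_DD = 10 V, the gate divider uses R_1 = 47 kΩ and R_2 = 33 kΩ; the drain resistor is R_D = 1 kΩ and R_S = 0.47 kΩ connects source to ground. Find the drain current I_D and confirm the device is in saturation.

V_G = V_DD·R_2/(R_1+R_2) = 10×33/80 = 4.12 V.
Assume saturation: I_D = (k_n/2)(V_GS − V_t)² with V_GS = V_G − I_D·R_S = 4.12 − 0.47·I_D.
Substituting gives 0.331·I_D² − 5.41·I_D + 14.6 = 0, with roots I_D = 3.43 or 12.9 mA.
The root I_D = 12.9 mA gives V_GS = -1.93 V ≤ V_t, so take I_D = 3.43 mA.
Then V_GS = 2.51 V and V_DS = V_DD − I_D(R_D+R_S) = 10 − 3.43×1.47 = 4.96 V.
Saturation requires V_DS ≥ V_GS − V_t = 1.51 V; 4.96 ≥ 1.51 ✓.

I_D ≈ 3.4 mA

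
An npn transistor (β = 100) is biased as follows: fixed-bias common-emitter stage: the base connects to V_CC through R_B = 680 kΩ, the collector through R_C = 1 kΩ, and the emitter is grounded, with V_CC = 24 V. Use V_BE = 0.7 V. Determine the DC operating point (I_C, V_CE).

I_C ≈ 3.4 mA, V_CE ≈ 21 V

Base loop: V_CC = I_B·R_B + V_BE, so I_B = (24 − 0.7)/680 kΩ = 0.0343 mA.
In the active region I_C = β·I_B = 100 × 0.0343 = 3.43 mA.
Collector loop: V_CE = V_CC − I_C·R_C = 24 − 3.43×1 = 20.6 V.
Since V_CE = 20.6 V > V_CE(sat) ≈ 0.2 V, the transistor is in the active region as assumed.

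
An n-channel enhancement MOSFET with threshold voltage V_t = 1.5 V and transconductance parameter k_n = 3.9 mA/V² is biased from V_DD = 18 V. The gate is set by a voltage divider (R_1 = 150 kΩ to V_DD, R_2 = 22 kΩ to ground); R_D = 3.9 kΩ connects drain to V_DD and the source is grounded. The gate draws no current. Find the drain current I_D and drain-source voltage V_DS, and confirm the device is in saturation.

V_G = V_DD·R_2/(R_1+R_2) = 18×22/172 = 2.3 V. With the source grounded, V_GS = V_G = 2.3 V.
Assume saturation: I_D = (k_n/2)(V_GS − V_t)² = (3.9/2)×(2.3 − 1.5)² = 1.95×0.802² = 1.26 mA.
V_DS = V_DD − I_D·R_D = 18 − 1.26×3.9 = 13.1 V.
Saturation requires V_DS ≥ V_GS − V_t = 0.802 V; 13.1 ≥ 0.802 ✓.

I_D ≈ 1.3 mA, V_DS ≈ 13 V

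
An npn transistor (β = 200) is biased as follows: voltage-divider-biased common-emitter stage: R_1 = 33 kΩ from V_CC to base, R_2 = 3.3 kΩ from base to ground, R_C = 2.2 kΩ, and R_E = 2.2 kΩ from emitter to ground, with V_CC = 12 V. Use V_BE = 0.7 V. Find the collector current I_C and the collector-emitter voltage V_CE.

Thevenize the base divider: V_Th = V_CC·R_2/(R_1+R_2) = 12×3.3/36.3 = 1.09 V, R_Th = R_1‖R_2 = 3 kΩ.
Base-emitter loop: V_Th = I_B·R_Th + V_BE + (β+1)I_B·R_E, so I_B = (1.09 − 0.7) / (3 + 201×2.2) = 0.000878 mA.
I_C = β·I_B = 200×0.000878 = 0.176 mA, and I_E = (β+1)I_B = 0.176 mA.
V_CE = V_CC − I_C·R_C − I_E·R_E = 12 − 0.176×2.2 − 0.176×2.2 = 11.2 V.
V_CE = 11.2 V > 0.2 V confirms active-region operation.

I_C ≈ 0.18 mA, V_CE ≈ 11 V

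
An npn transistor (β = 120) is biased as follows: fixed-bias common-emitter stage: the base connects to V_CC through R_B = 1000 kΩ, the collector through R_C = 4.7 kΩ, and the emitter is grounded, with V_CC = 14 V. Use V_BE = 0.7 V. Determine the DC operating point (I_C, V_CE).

I_C ≈ 1.6 mA, V_CE ≈ 6.5 V

Base loop: V_CC = I_B·R_B + V_BE, so I_B = (14 − 0.7)/1000 kΩ = 0.0133 mA.
In the active region I_C = β·I_B = 120 × 0.0133 = 1.6 mA.
Collector loop: V_CE = V_CC − I_C·R_C = 14 − 1.6×4.7 = 6.5 V.
Since V_CE = 6.5 V > V_CE(sat) ≈ 0.2 V, the transistor is in the active region as assumed.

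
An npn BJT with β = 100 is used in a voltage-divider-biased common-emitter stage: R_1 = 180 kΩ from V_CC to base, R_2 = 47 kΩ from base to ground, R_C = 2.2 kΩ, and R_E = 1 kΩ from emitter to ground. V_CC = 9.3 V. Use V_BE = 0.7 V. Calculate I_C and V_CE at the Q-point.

I_C ≈ 0.89 mA, V_CE ≈ 6.5 V

Thevenize the base divider: V_Th = V_CC·R_2/(R_1+R_2) = 9.3×47/227 = 1.93 V, R_Th = R_1‖R_2 = 37.3 kΩ.
Base-emitter loop: V_Th = I_B·R_Th + V_BE + (β+1)I_B·R_E, so I_B = (1.93 − 0.7) / (37.3 + 101×1) = 0.00886 mA.
I_C = β·I_B = 100×0.00886 = 0.886 mA, and I_E = (β+1)I_B = 0.895 mA.
V_CE = V_CC − I_C·R_C − I_E·R_E = 9.3 − 0.886×2.2 − 0.895×1 = 6.45 V.
V_CE = 6.45 V > 0.2 V confirms active-region operation.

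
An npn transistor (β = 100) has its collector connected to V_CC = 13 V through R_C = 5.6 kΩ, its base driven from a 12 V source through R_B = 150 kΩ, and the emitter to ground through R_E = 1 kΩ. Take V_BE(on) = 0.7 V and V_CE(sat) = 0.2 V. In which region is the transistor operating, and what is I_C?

saturation; I_C ≈ 1.9 mA

Assume active: I_B = (12 − 0.7)/(150 + 101×1) = 0.045 mA, I_C = β·I_B = 4.5 mA.
Then V_CE = 13 − 4.5×5.6 − 4.55×1 = -16.8 V < 0.2 V — the active assumption fails.
Re-solve with V_CE = 0.2 V. KCL at the emitter: V_E/R_E = (V_BB−0.7−V_E)/R_B + (V_CC−0.2−V_E)/R_C, giving V_E = 1.99 V.
I_C = (V_CC − 0.2 − V_E)/R_C = (12.8 − 1.99)/5.6 = 1.93 mA.
Check: I_B = (11.3 − 1.99)/150 = 0.0621 mA, and β·I_B = 6.21 mA > I_C, confirming saturation.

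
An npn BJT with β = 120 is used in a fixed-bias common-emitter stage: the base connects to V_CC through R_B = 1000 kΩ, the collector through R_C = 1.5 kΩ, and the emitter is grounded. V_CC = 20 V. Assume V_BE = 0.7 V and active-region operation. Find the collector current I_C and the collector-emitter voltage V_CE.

Base loop: V_CC = I_B·R_B + V_BE, so I_B = (20 − 0.7)/1000 kΩ = 0.0193 mA.
In the active region I_C = β·I_B = 120 × 0.0193 = 2.32 mA.
Collector loop: V_CE = V_CC − I_C·R_C = 20 − 2.32×1.5 = 16.5 V.
Since V_CE = 16.5 V > V_CE(sat) ≈ 0.2 V, the transistor is in the active region as assumed.

I_C ≈ 2.3 mA, V_CE ≈ 17 V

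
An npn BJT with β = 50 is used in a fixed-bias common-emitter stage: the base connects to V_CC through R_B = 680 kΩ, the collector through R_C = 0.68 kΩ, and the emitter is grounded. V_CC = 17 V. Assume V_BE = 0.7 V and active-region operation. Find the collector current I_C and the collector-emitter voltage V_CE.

Base loop: V_CC = I_B·R_B + V_BE, so I_B = (17 − 0.7)/680 kΩ = 0.024 mA.
In the active region I_C = β·I_B = 50 × 0.024 = 1.2 mA.
Collector loop: V_CE = V_CC − I_C·R_C = 17 − 1.2×0.68 = 16.2 V.
Since V_CE = 16.2 V > V_CE(sat) ≈ 0.2 V, the transistor is in the active region as assumed.

I_C ≈ 1.2 mA, V_CE ≈ 16 V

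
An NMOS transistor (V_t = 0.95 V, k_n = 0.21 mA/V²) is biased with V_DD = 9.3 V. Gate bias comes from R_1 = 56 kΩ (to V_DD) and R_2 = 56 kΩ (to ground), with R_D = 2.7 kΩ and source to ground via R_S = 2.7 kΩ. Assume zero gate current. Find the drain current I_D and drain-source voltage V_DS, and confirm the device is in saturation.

V_G = V_DD·R_2/(R_1+R_2) = 9.3×56/112 = 4.65 V.
Assume saturation: I_D = (k_n/2)(V_GS − V_t)² with V_GS = V_G − I_D·R_S = 4.65 − 2.7·I_D.
Substituting gives 0.765·I_D² − 3.1·I_D + 1.44 = 0, with roots I_D = 0.535 or 3.51 mA.
The root I_D = 3.51 mA gives V_GS = -4.83 V ≤ V_t, so take I_D = 0.535 mA.
Then V_GS = 3.21 V and V_DS = V_DD − I_D(R_D+R_S) = 9.3 − 0.535×5.4 = 6.41 V.
Saturation requires V_DS ≥ V_GS − V_t = 2.26 V; 6.41 ≥ 2.26 ✓.

I_D ≈ 0.53 mA, V_DS ≈ 6.4 V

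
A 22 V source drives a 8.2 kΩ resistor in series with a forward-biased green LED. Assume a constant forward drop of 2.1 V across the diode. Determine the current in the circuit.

KVL around the loop: 22 = V_D + I·R = 2.1 + I × 8.2 kΩ.
So I = (22 − 2.1) / 8.2 kΩ = 19.9 / 8.2 = 2.43 mA.

I ≈ 2.4 mA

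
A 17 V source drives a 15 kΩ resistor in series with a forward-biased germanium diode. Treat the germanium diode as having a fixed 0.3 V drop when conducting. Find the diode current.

I ≈ 1.1 mA

KVL around the loop: 17 = V_D + I·R = 0.3 + I × 15 kΩ.
So I = (17 − 0.3) / 15 kΩ = 16.7 / 15 = 1.11 mA.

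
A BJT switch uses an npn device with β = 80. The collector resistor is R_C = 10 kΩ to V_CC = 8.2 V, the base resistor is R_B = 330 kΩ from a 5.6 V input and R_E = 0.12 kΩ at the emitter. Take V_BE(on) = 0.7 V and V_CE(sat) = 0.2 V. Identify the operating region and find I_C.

saturation; I_C ≈ 0.79 mA

Assume active: I_B = (5.6 − 0.7)/(330 + 81×0.12) = 0.0144 mA, I_C = β·I_B = 1.15 mA.
Then V_CE = 8.2 − 1.15×10 − 1.17×0.12 = -3.48 V < 0.2 V — the active assumption fails.
Re-solve with V_CE = 0.2 V. KCL at the emitter: V_E/R_E = (V_BB−0.7−V_E)/R_B + (V_CC−0.2−V_E)/R_C, giving V_E = 0.0966 V.
I_C = (V_CC − 0.2 − V_E)/R_C = (8 − 0.0966)/10 = 0.79 mA.
Check: I_B = (4.9 − 0.0966)/330 = 0.0146 mA, and β·I_B = 1.16 mA > I_C, confirming saturation.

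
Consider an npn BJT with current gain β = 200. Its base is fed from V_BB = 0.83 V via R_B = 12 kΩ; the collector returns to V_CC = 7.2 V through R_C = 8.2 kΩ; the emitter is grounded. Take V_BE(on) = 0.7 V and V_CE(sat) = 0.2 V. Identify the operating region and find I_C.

saturation; I_C ≈ 0.85 mA

Assume active: I_B = (0.83 − 0.7)/12 = 0.0108 mA, giving I_C = β·I_B = 2.17 mA.
But then V_CE = 7.2 − 2.17×8.2 = -10.6 V < V_CE(sat) = 0.2 V — impossible in the active region.
So the transistor is saturated. With V_CE = 0.2 V, I_C = (V_CC − 0.2)/R_C = 7/8.2 = 0.854 mA.
Check: β·I_B = 2.17 mA > I_C = 0.854 mA, confirming saturation.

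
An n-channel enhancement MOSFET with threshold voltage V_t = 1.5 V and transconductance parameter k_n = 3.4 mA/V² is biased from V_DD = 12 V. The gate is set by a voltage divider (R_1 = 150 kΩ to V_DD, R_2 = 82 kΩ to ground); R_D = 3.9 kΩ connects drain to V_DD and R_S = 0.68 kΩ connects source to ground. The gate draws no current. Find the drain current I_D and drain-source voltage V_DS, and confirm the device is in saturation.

V_G = V_DD·R_2/(R_1+R_2) = 12×82/232 = 4.24 V.
Assume saturation: I_D = (k_n/2)(V_GS − V_t)² with V_GS = V_G − I_D·R_S = 4.24 − 0.68·I_D.
Substituting gives 0.786·I_D² − 7.34·I_D + 12.8 = 0, with roots I_D = 2.32 or 7.02 mA.
The root I_D = 7.02 mA gives V_GS = -0.532 V ≤ V_t, so take I_D = 2.32 mA.
Then V_GS = 2.67 V and V_DS = V_DD − I_D(R_D+R_S) = 12 − 2.32×4.58 = 1.4 V.
Saturation requires V_DS ≥ V_GS − V_t = 1.17 V; 1.4 ≥ 1.17 ✓.

I_D ≈ 2.3 mA, V_DS ≈ 1.4 V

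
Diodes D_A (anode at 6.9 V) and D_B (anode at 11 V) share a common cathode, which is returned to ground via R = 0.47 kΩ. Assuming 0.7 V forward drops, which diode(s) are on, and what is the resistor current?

Only D_B conducts; I_R ≈ 22 mA

Assume both conduct. Then node N would need to be at both 6.9−0.7 = 6.2 V and 11−0.7 = 10.3 V, which is impossible.
Assume only D_B conducts: V_N = 11 − 0.7 = 10.3 V, so I_R = 10.3/0.47 = 21.9 mA.
Check D_A: its anode-to-cathode voltage is 6.9 − 10.3 = -3.4 V < 0.7 V, so it is off. The assumption is consistent.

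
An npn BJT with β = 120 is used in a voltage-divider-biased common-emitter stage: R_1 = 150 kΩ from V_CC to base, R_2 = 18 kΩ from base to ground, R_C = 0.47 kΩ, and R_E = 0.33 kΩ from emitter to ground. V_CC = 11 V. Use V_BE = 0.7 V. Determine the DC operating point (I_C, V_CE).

Thevenize the base divider: V_Th = V_CC·R_2/(R_1+R_2) = 11×18/168 = 1.18 V, R_Th = R_1‖R_2 = 16.1 kΩ.
Base-emitter loop: V_Th = I_B·R_Th + V_BE + (β+1)I_B·R_E, so I_B = (1.18 − 0.7) / (16.1 + 121×0.33) = 0.00855 mA.
I_C = β·I_B = 120×0.00855 = 1.03 mA, and I_E = (β+1)I_B = 1.03 mA.
V_CE = V_CC − I_C·R_C − I_E·R_E = 11 − 1.03×0.47 − 1.03×0.33 = 10.2 V.
V_CE = 10.2 V > 0.2 V confirms active-region operation.

I_C ≈ 1 mA, V_CE ≈ 10 V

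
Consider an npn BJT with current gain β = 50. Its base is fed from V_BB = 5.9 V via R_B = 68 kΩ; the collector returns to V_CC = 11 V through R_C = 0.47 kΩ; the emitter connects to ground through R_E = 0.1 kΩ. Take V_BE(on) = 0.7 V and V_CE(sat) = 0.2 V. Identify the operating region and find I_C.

active; I_C ≈ 3.6 mA

Assume active. Base-emitter loop: I_B = (V_BB − V_BE)/(R_B + (β+1)R_E) = (5.9 − 0.7)/(68 + 51×0.1) = 0.0711 mA.
I_C = β·I_B = 50×0.0711 = 3.56 mA.
V_CE = V_CC − I_C·R_C − I_E·R_E = 11 − 3.56×0.47 − 3.63×0.1 = 8.97 V > V_CE(sat), so the active-region assumption holds.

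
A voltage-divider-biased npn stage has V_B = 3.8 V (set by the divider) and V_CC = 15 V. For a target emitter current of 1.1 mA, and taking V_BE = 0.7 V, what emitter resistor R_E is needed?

R_E ≈ 2.8 kΩ

V_E = V_B − V_BE = 3.8 − 0.7 = 3.1 V.
R_E = V_E / I_E = 3.1 / 1.1 = 2.82 kΩ.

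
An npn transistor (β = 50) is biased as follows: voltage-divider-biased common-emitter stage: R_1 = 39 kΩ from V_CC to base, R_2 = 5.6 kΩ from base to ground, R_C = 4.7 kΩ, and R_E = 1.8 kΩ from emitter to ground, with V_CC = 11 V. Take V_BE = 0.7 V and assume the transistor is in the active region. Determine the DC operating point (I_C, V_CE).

Thevenize the base divider: V_Th = V_CC·R_2/(R_1+R_2) = 11×5.6/44.6 = 1.38 V, R_Th = R_1‖R_2 = 4.9 kΩ.
Base-emitter loop: V_Th = I_B·R_Th + V_BE + (β+1)I_B·R_E, so I_B = (1.38 − 0.7) / (4.9 + 51×1.8) = 0.00704 mA.
I_C = β·I_B = 50×0.00704 = 0.352 mA, and I_E = (β+1)I_B = 0.359 mA.
V_CE = V_CC − I_C·R_C − I_E·R_E = 11 − 0.352×4.7 − 0.359×1.8 = 8.7 V.
V_CE = 8.7 V > 0.2 V confirms active-region operation.

I_C ≈ 0.35 mA, V_CE ≈ 8.7 V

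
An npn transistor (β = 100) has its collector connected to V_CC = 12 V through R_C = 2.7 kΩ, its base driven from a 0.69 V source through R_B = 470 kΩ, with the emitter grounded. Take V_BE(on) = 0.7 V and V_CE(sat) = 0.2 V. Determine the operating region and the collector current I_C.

cutoff; I_C ≈ 0

V_BB = 0.69 V ≤ V_BE(on) = 0.7 V, so the base-emitter junction is not forward biased.
The transistor is in cutoff: I_B = I_C = 0.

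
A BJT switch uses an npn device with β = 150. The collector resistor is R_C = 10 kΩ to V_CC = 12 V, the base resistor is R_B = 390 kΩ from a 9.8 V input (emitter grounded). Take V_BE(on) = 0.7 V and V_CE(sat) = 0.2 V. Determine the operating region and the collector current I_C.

saturation; I_C ≈ 1.2 mA

Assume active: I_B = (9.8 − 0.7)/390 = 0.0233 mA, giving I_C = β·I_B = 3.5 mA.
But then V_CE = 12 − 3.5×10 = -23 V < V_CE(sat) = 0.2 V — impossible in the active region.
So the transistor is saturated. With V_CE = 0.2 V, I_C = (V_CC − 0.2)/R_C = 11.8/10 = 1.18 mA.
Check: β·I_B = 3.5 mA > I_C = 1.18 mA, confirming saturation.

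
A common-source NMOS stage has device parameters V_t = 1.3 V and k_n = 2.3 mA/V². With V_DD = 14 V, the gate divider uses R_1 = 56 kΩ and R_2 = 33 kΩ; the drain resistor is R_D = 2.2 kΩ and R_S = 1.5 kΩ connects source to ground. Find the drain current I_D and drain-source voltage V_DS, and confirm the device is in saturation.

V_G = V_DD·R_2/(R_1+R_2) = 14×33/89 = 5.19 V.
Assume saturation: I_D = (k_n/2)(V_GS − V_t)² with V_GS = V_G − I_D·R_S = 5.19 − 1.5·I_D.
Substituting gives 2.59·I_D² − 14.4·I_D + 17.4 = 0, with roots I_D = 1.77 or 3.81 mA.
The root I_D = 3.81 mA gives V_GS = -0.519 V ≤ V_t, so take I_D = 1.77 mA.
Then V_GS = 2.54 V and V_DS = V_DD − I_D(R_D+R_S) = 14 − 1.77×3.7 = 7.46 V.
Saturation requires V_DS ≥ V_GS − V_t = 1.24 V; 7.46 ≥ 1.24 ✓.

I_D ≈ 1.8 mA, V_DS ≈ 7.5 V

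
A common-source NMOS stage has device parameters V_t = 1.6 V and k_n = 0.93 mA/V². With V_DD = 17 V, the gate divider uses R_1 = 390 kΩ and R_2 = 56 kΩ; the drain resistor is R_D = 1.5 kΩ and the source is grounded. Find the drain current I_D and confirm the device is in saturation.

I_D ≈ 0.13 mA

V_G = V_DD·R_2/(R_1+R_2) = 17×56/446 = 2.13 V. With the source grounded, V_GS = V_G = 2.13 V.
Assume saturation: I_D = (k_n/2)(V_GS − V_t)² = (0.93/2)×(2.13 − 1.6)² = 0.465×0.535² = 0.133 mA.
V_DS = V_DD − I_D·R_D = 17 − 0.133×1.5 = 16.8 V.
Saturation requires V_DS ≥ V_GS − V_t = 0.535 V; 16.8 ≥ 0.535 ✓.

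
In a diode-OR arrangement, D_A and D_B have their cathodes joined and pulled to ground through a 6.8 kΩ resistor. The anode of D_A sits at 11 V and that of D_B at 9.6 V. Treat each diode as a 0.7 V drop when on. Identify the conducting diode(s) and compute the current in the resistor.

Only D_A conducts; I_R ≈ 1.5 mA

Assume both conduct. Then node N would need to be at both 11−0.7 = 10.3 V and 9.6−0.7 = 8.9 V, which is impossible.
Assume only D_A conducts: V_N = 11 − 0.7 = 10.3 V, so I_R = 10.3/6.8 = 1.51 mA.
Check D_B: its anode-to-cathode voltage is 9.6 − 10.3 = -0.7 V < 0.7 V, so it is off. The assumption is consistent.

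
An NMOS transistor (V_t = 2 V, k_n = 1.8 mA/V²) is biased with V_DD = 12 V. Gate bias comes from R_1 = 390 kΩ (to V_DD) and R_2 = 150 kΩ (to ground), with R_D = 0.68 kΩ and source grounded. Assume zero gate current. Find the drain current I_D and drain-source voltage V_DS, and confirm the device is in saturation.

I_D ≈ 1.6 mA, V_DS ≈ 11 V

V_G = V_DD·R_2/(R_1+R_2) = 12×150/540 = 3.33 V. With the source grounded, V_GS = V_G = 3.33 V.
Assume saturation: I_D = (k_n/2)(V_GS − V_t)² = (1.8/2)×(3.33 − 2)² = 0.9×1.33² = 1.6 mA.
V_DS = V_DD − I_D·R_D = 12 − 1.6×0.68 = 10.9 V.
Saturation requires V_DS ≥ V_GS − V_t = 1.33 V; 10.9 ≥ 1.33 ✓.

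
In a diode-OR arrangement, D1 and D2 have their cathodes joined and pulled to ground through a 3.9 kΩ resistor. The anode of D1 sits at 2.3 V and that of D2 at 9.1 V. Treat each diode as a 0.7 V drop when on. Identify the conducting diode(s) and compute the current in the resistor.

Only D2 conducts; I_R ≈ 2.2 mA

Assume both conduct. Then node N would need to be at both 2.3−0.7 = 1.6 V and 9.1−0.7 = 8.4 V, which is impossible.
Assume only D2 conducts: V_N = 9.1 − 0.7 = 8.4 V, so I_R = 8.4/3.9 = 2.15 mA.
Check D1: its anode-to-cathode voltage is 2.3 − 8.4 = -6.1 V < 0.7 V, so it is off. The assumption is consistent.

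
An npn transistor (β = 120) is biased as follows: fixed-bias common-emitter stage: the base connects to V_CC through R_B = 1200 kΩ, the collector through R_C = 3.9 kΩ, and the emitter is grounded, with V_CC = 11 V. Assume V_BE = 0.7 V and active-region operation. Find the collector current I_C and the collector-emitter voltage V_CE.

I_C ≈ 1 mA, V_CE ≈ 7 V

Base loop: V_CC = I_B·R_B + V_BE, so I_B = (11 − 0.7)/1200 kΩ = 0.00858 mA.
In the active region I_C = β·I_B = 120 × 0.00858 = 1.03 mA.
Collector loop: V_CE = V_CC − I_C·R_C = 11 − 1.03×3.9 = 6.98 V.
Since V_CE = 6.98 V > V_CE(sat) ≈ 0.2 V, the transistor is in the active region as assumed.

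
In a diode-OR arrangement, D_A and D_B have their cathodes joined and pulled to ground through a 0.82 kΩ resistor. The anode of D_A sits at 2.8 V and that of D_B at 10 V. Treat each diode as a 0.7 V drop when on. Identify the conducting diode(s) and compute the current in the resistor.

Assume both conduct. Then node N would need to be at both 2.8−0.7 = 2.1 V and 10−0.7 = 9.3 V, which is impossible.
Assume only D_B conducts: V_N = 10 − 0.7 = 9.3 V, so I_R = 9.3/0.82 = 11.3 mA.
Check D_A: its anode-to-cathode voltage is 2.8 − 9.3 = -6.5 V < 0.7 V, so it is off. The assumption is consistent.

Only D_B conducts; I_R ≈ 11 mA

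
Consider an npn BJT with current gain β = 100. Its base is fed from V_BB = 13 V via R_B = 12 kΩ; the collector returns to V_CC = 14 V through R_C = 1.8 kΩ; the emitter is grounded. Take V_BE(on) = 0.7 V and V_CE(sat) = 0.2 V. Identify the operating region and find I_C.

Assume active: I_B = (13 − 0.7)/12 = 1.03 mA, giving I_C = β·I_B = 103 mA.
But then V_CE = 14 − 103×1.8 = -171 V < V_CE(sat) = 0.2 V — impossible in the active region.
So the transistor is saturated. With V_CE = 0.2 V, I_C = (V_CC − 0.2)/R_C = 13.8/1.8 = 7.67 mA.
Check: β·I_B = 103 mA > I_C = 7.67 mA, confirming saturation.

saturation; I_C ≈ 7.7 mA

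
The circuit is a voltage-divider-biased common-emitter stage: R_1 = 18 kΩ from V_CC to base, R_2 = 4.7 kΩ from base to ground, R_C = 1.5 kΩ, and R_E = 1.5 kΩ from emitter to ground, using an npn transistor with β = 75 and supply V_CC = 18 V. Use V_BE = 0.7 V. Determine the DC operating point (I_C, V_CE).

Thevenize the base divider: V_Th = V_CC·R_2/(R_1+R_2) = 18×4.7/22.7 = 3.73 V, R_Th = R_1‖R_2 = 3.73 kΩ.
Base-emitter loop: V_Th = I_B·R_Th + V_BE + (β+1)I_B·R_E, so I_B = (3.73 − 0.7) / (3.73 + 76×1.5) = 0.0257 mA.
I_C = β·I_B = 75×0.0257 = 1.93 mA, and I_E = (β+1)I_B = 1.95 mA.
V_CE = V_CC − I_C·R_C − I_E·R_E = 18 − 1.93×1.5 − 1.95×1.5 = 12.2 V.
V_CE = 12.2 V > 0.2 V confirms active-region operation.

I_C ≈ 1.9 mA, V_CE ≈ 12 V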